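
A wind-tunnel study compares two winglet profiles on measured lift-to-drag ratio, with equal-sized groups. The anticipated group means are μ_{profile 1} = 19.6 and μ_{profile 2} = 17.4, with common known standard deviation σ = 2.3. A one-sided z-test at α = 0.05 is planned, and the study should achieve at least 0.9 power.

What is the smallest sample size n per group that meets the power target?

n = 19 per group

Standardized effect: d = |μ_{profile 1} − μ_{profile 2}| / σ = |19.6 − 17.4| / 2.3 = 0.9565
Set Φ(δ − 1.645) = 0.9; then δ − 1.645 = Φ⁻¹(0.9) = 1.282, giving δ = 2.926.
δ = d·√(n/2) ⇒ n = 2(δ/d)² = 2 × (2.926 / 0.9565)² = 18.72.
Rounding up, n = 19 per group.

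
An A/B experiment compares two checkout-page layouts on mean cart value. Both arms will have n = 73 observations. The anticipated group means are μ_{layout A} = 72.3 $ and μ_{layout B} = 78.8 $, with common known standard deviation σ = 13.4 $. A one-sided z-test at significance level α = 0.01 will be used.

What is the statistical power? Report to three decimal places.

Power ≈ 0.727

Standardized effect: d = |μ_{layout A} − μ_{layout B}| / σ = |72.3 − 78.8| / 13.4 = 0.4851
Noncentrality parameter: δ = d·√(n/2) = 0.4851 × √(73/2) = 2.9306
One-sided α = 0.01 → critical value z_{0.01} = 2.326.
Power = P(Z > 2.326 − δ) = Φ(0.604) = 0.7272.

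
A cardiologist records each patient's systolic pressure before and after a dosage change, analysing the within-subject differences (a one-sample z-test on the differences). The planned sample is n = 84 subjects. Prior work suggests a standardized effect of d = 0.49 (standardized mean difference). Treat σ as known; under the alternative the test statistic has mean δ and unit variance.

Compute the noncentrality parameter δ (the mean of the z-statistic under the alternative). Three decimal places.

δ = d·√n = 0.49 × √84 = 4.4909

δ ≈ 4.491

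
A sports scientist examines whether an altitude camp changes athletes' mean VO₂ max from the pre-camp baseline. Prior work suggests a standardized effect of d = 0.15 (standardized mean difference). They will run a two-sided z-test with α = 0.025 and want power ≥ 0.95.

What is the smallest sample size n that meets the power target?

n = 672

For power 0.95 need Φ(δ − z_{0.0125}) = 0.95, so δ = z_{0.0125} + z_{0.05} = 2.241 + 1.645 = 3.886.
(For δ > 0 the lower-tail rejection region contributes negligibly to power, so the one-term inversion is standard.)
δ = d·√n ⇒ n = (δ/d)² = (3.886 / 0.15)² = 671.24.
Rounding up, n = 672.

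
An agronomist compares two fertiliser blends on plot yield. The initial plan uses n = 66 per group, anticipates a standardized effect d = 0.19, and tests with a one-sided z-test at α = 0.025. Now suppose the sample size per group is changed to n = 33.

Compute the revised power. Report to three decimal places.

With n = 33 per group: δ = d·√(n/2) = 0.19 × √(33/2) = 0.7718. Critical value z_{0.025} = 1.960.
Revised power = Φ(δ − 1.960) = Φ(-1.188) = 0.1174.

Power ≈ 0.117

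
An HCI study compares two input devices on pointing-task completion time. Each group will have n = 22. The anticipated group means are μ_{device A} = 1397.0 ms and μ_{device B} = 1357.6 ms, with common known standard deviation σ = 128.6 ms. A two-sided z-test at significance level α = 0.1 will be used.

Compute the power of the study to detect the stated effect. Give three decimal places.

Power ≈ 0.269

Standardized effect: d = |μ_{device A} − μ_{device B}| / σ = |1397.0 − 1357.6| / 128.6 = 0.3064
Noncentrality parameter: δ = d·√(n/2) = 0.3064 × √(22/2) = 1.0161
Critical value for a two-sided test at α = 0.1: z_{α/2} = 1.645.
Power = Φ(δ − 1.645) + Φ(−δ − 1.645) = Φ(-0.629) + Φ(-2.661) = 0.2648 + 0.0039 = 0.2687.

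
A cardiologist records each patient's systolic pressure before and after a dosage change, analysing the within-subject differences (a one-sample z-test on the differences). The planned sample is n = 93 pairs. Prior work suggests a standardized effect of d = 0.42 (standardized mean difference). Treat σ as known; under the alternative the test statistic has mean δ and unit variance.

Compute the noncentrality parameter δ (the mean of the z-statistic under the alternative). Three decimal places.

The noncentrality parameter scales effect size by the design's sample-size factor: δ = d·√n = 0.42 × √93 = 4.0503

δ ≈ 4.050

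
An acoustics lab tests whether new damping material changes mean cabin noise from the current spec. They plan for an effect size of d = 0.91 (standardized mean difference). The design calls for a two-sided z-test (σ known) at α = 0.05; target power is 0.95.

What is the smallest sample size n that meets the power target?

Set Φ(δ − 1.960) = 0.95; then δ − 1.960 = Φ⁻¹(0.95) = 1.645, giving δ = 3.605.
(The Φ(−δ − z_{α/2}) term is vanishingly small for δ > 0 and is dropped in the standard sample-size formula.)
δ = d·√n ⇒ n = (δ/d)² = (3.605 / 0.91)² = 15.69.
Rounding up, n = 16.

n = 16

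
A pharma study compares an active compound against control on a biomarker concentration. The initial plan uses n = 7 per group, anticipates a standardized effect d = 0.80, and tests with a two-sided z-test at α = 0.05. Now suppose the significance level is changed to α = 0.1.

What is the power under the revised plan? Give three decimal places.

Power ≈ 0.442

δ = d·√(n/2) = 0.80 × √(7/2) = 1.4967 (unchanged). New critical value: z_{0.05} = 1.645.
Revised power = Φ(δ − 1.645) + Φ(−δ − 1.645) = Φ(-0.148) + Φ(-3.142) = 0.4411 + 0.0008 = 0.4419.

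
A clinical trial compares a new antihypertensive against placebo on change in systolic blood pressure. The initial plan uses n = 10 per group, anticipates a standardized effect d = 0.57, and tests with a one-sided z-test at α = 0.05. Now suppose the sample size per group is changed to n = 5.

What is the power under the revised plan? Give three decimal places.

Power ≈ 0.229

With n = 5 per group: δ = d·√(n/2) = 0.57 × √(5/2) = 0.9012. Critical value z_{0.05} = 1.645.
Revised power = P(Z > 1.645 − δ) = Φ(-0.744) = 0.2286.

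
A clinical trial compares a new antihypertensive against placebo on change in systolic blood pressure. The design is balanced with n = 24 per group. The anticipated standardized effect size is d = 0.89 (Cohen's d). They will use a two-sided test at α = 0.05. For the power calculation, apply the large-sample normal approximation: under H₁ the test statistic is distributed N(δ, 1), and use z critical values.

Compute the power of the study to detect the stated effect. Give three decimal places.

Noncentrality parameter: δ = d·√(n/2) = 0.89 × √(24/2) = 3.0831
Critical value for a two-sided test at α = 0.05: z_{α/2} = 1.960.
Power = Φ(δ − 1.960) + Φ(−δ − 1.960) = Φ(1.123) + Φ(-5.043) = 0.8693 + 0.0000 = 0.8693.

Power ≈ 0.869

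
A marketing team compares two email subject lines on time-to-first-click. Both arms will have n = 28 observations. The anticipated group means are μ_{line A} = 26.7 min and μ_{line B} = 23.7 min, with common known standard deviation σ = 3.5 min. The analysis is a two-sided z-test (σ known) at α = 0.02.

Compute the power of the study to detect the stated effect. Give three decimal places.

Power ≈ 0.811

Standardized effect: d = |μ_{line A} − μ_{line B}| / σ = |26.7 − 23.7| / 3.5 = 0.8571
Noncentrality parameter: δ = d·√(n/2) = 0.8571 × √(28/2) = 3.2071
Critical value for a two-sided test at α = 0.02: z_{α/2} = 2.326.
Power = Φ(δ − 2.326) + Φ(−δ − 2.326) = Φ(0.881) + Φ(-5.533) = 0.8108 + 0.0000 = 0.8108.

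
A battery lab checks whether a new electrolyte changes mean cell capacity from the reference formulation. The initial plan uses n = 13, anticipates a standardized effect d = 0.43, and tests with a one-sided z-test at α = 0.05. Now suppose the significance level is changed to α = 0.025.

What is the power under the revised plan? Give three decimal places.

Power ≈ 0.341

δ = d·√n = 0.43 × √13 = 1.5504 (unchanged). New critical value: z_{0.025} = 1.960.
Revised power = P(Z > 1.960 − δ) = Φ(-0.410) = 0.3411.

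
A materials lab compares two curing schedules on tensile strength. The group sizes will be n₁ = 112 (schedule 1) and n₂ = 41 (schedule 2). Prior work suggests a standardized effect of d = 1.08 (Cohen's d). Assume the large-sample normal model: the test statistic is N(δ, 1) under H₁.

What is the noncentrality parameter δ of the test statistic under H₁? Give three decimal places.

δ ≈ 5.917

The noncentrality parameter scales effect size by the design's sample-size factor: δ = d / √(1/n₁ + 1/n₂) = 1.08 / √(1/112 + 1/41) = 5.9167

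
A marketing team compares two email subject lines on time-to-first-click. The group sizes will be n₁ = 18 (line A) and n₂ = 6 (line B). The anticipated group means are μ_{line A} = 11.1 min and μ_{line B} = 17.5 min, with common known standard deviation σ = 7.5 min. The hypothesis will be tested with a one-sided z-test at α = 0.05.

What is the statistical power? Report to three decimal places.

Standardized effect: d = |μ_{line A} − μ_{line B}| / σ = |11.1 − 17.5| / 7.5 = 0.8533
Noncentrality parameter: δ = d / √(1/n₁ + 1/n₂) = 0.8533 / √(1/18 + 1/6) = 1.8102
One-sided α = 0.05 → critical value z_{0.05} = 1.645.
Power = P(Z > 1.645 − δ) = Φ(0.165) = 0.5657.

Power ≈ 0.566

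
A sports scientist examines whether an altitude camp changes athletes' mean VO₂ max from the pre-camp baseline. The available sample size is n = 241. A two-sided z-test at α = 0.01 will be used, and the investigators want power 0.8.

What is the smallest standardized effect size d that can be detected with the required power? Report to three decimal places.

Need Φ(δ − 2.576) = 0.8, so δ = 2.576 + 0.842 = 3.417.
(The second rejection-region term Φ(−δ − z_{α/2}) is negligible and dropped.)
δ = d·√n ⇒ d = δ/√n = 3.417/√241 = 0.2201.

d ≈ 0.220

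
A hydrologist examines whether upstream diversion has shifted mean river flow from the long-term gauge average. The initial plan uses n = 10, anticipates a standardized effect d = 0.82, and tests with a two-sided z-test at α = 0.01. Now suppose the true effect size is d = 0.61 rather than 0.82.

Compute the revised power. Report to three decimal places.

With d = 0.61: δ = d·√n = 0.61 × √10 = 1.9290. Critical value z_{0.005} = 2.576.
Revised power = Φ(δ − 2.576) + Φ(−δ − 2.576) = Φ(-0.647) + Φ(-4.505) = 0.2589 + 0.0000 = 0.2589.

Power ≈ 0.259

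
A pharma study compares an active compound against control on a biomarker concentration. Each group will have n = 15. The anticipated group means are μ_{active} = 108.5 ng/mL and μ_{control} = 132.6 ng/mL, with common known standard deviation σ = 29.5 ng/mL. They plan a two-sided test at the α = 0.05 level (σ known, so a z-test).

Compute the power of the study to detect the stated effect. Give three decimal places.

Power ≈ 0.609

Standardized effect: d = |μ_{active} − μ_{control}| / σ = |108.5 − 132.6| / 29.5 = 0.8169
Noncentrality parameter: δ = d·√(n/2) = 0.8169 × √(15/2) = 2.2373
Critical value for a two-sided test at α = 0.05: z_{α/2} = 1.960.
Power = Φ(δ − 1.960) + Φ(−δ − 1.960) = Φ(0.277) + Φ(-4.197) = 0.6092 + 0.0000 = 0.6093.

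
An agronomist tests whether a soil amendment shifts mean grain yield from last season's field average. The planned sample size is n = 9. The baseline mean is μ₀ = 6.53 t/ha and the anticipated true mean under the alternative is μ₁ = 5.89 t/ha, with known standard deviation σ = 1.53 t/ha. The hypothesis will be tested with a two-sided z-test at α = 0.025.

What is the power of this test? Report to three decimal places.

Power ≈ 0.162

Standardized effect: d = |μ₁ − μ₀| / σ = |5.89 − 6.53| / 1.53 = 0.4183
Noncentrality parameter: δ = d·√n = 0.4183 × √9 = 1.2549
Two-sided α = 0.025 → critical value z_{0.0125} = 2.241.
Power = Φ(δ − 2.241) + Φ(−δ − 2.241) = Φ(-0.987) + Φ(-3.496) = 0.1619 + 0.0002 = 0.1622.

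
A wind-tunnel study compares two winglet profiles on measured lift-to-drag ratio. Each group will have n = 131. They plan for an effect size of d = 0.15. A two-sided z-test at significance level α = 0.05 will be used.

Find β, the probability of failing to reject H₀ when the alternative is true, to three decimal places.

β ≈ 0.771

Noncentrality parameter: δ = d·√(n/2) = 0.15 × √(131/2) = 1.2140
Critical value for a two-sided test at α = 0.05: z_{α/2} = 1.960.
Power = Φ(δ − 1.960) + Φ(−δ − 1.960) = Φ(-0.746) + Φ(-3.174) = 0.2278 + 0.0008 = 0.2286.
Type II error: β = 1 − power = 1 − 0.2286 = 0.7714.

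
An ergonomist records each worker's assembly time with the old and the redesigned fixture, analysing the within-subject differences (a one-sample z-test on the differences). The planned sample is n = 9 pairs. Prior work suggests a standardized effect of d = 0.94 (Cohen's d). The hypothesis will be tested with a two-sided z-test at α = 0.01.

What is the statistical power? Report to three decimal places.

Power ≈ 0.596

Noncentrality parameter: δ = d·√n = 0.94 × √9 = 2.8200
Two-sided α = 0.01 → critical value z_{0.005} = 2.576.
Power = Φ(δ − 2.576) + Φ(−δ − 2.576) = Φ(0.244) + Φ(-5.396) = 0.5965 + 0.0000 = 0.5965.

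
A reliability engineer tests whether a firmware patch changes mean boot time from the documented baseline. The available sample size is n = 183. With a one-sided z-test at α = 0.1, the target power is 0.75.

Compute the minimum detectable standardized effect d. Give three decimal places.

Need Φ(δ − 1.282) = 0.75, so δ = 1.282 + 0.674 = 1.956.
δ = d·√n ⇒ d = δ/√n = 1.956/√183 = 0.1446.

d ≈ 0.145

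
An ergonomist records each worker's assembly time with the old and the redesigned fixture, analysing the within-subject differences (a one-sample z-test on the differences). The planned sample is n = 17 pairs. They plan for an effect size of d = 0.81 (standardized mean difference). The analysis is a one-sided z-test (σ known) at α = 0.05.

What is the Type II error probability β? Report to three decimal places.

Noncentrality parameter: δ = d·√n = 0.81 × √17 = 3.3397
Critical value for a one-sided test at α = 0.05: z_α = 1.645.
Power = P(Z > 1.645 − δ) = Φ(1.695) = 0.9549.
Type II error: β = 1 − power = 1 − 0.9549 = 0.0451.

β ≈ 0.045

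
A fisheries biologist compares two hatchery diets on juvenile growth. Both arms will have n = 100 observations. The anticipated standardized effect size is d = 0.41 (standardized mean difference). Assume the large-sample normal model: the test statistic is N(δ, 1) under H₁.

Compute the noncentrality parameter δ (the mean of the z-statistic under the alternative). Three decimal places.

The noncentrality parameter scales effect size by the design's sample-size factor: δ = d·√(n/2) = 0.41 × √(100/2) = 2.8991

δ ≈ 2.899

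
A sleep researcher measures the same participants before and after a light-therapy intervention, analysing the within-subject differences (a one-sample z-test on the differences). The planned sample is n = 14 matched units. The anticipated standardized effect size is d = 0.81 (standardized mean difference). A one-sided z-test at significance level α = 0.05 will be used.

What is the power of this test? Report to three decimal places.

Noncentrality parameter: λ = d·√n = 0.81 × √14 = 3.0307
Critical value for a one-sided test at α = 0.05: z_α = 1.645.
Power = P(Z > 1.645 − λ) = Φ(1.386) = 0.9171.

Power ≈ 0.917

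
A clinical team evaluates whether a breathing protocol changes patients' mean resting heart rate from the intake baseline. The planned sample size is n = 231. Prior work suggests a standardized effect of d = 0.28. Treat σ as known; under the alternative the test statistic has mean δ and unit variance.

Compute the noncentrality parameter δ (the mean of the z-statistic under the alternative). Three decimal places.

δ = d·√n = 0.28 × √231 = 4.2556

δ ≈ 4.256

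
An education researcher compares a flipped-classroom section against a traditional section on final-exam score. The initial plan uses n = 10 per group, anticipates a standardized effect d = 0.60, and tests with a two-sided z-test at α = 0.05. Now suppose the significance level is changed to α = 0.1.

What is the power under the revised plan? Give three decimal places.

δ = d·√(n/2) = 0.60 × √(10/2) = 1.3416 (unchanged). New critical value: z_{0.05} = 1.645.
Revised power = Φ(δ − 1.645) + Φ(−δ − 1.645) = Φ(-0.303) + Φ(-2.986) = 0.3809 + 0.0014 = 0.3823.

Power ≈ 0.382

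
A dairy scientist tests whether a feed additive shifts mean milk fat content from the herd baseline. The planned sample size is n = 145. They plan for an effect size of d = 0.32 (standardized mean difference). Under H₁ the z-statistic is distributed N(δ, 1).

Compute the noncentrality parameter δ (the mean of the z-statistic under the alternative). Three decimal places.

δ ≈ 3.853

δ = d·√n = 0.32 × √145 = 3.8533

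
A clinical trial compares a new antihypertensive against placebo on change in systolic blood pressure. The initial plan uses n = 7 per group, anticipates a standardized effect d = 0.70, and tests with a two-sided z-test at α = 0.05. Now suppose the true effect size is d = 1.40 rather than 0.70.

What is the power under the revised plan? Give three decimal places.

With d = 1.40: δ = d·√(n/2) = 1.40 × √(7/2) = 2.6192. Critical value z_{0.025} = 1.960.
Revised power = Φ(δ − 1.960) + Φ(−δ − 1.960) = Φ(0.659) + Φ(-4.579) = 0.7451 + 0.0000 = 0.7451.

Power ≈ 0.745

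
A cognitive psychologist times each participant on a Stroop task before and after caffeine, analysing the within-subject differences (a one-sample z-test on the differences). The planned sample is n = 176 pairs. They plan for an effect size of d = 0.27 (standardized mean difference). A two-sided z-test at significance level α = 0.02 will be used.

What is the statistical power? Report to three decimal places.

Noncentrality parameter: δ = d·√n = 0.27 × √176 = 3.5820
Two-sided α = 0.02 → critical value z_{0.01} = 2.326.
Power = Φ(δ − 2.326) + Φ(−δ − 2.326) = Φ(1.256) + Φ(-5.908) = 0.8954 + 0.0000 = 0.8954.

Power ≈ 0.895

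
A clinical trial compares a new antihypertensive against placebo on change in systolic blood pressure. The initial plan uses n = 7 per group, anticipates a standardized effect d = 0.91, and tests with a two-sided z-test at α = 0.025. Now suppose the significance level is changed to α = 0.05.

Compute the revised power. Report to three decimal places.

δ = d·√(n/2) = 0.91 × √(7/2) = 1.7025 (unchanged). New critical value: z_{0.025} = 1.960.
Revised power = Φ(δ − 1.960) + Φ(−δ − 1.960) = Φ(-0.258) + Φ(-3.662) = 0.3984 + 0.0001 = 0.3985.

Power ≈ 0.399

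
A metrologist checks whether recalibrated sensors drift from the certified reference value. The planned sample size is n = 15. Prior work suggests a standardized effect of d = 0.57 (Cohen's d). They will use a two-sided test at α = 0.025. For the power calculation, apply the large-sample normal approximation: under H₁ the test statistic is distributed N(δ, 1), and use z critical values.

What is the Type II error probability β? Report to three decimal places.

β ≈ 0.513

Noncentrality parameter: δ = d·√n = 0.57 × √15 = 2.2076
Critical value for a two-sided test at α = 0.025: z_{α/2} = 2.241.
Power = Φ(δ − 2.241) + Φ(−δ − 2.241) = Φ(-0.034) + Φ(-4.449) = 0.4865 + 0.0000 = 0.4865.
Type II error: β = 1 − power = 1 − 0.4865 = 0.5135.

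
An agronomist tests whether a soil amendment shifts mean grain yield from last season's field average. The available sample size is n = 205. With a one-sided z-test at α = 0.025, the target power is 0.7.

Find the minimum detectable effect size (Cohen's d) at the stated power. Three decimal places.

d ≈ 0.174

Required noncentrality: δ = z_{0.025} + z_{0.30} = 1.960 + 0.524 = 2.484.
δ = d·√n ⇒ d = δ/√n = 2.484/√205 = 0.1735.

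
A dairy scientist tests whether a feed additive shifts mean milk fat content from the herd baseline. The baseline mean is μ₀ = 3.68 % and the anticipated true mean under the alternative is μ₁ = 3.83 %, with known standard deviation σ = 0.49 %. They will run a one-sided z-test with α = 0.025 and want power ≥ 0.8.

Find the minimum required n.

Standardized effect: d = |μ₁ − μ₀| / σ = |3.83 − 3.68| / 0.49 = 0.3061
Set Φ(δ − 1.960) = 0.8; then δ − 1.960 = Φ⁻¹(0.8) = 0.842, giving δ = 2.802.
δ = d·√n ⇒ n = (δ/d)² = (2.802 / 0.3061)² = 83.76.
Rounding up, n = 84.

n = 84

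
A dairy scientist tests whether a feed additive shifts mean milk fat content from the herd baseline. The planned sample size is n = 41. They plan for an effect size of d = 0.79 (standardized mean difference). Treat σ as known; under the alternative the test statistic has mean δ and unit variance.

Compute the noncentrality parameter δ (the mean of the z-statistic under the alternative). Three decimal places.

δ = d·√n = 0.79 × √41 = 5.0585

δ ≈ 5.058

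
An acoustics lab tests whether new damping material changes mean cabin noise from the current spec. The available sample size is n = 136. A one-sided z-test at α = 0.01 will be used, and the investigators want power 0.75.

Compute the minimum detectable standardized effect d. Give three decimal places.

Need Φ(δ − 2.326) = 0.75, so δ = 2.326 + 0.674 = 3.001.
δ = d·√n ⇒ d = δ/√n = 3.001/√136 = 0.2573.

d ≈ 0.257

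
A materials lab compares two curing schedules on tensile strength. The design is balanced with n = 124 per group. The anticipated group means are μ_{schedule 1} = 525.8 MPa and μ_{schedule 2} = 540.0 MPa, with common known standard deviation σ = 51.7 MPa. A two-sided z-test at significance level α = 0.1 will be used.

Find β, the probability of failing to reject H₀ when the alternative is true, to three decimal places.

β ≈ 0.302

Standardized effect: d = |μ_{schedule 1} − μ_{schedule 2}| / σ = |525.8 − 540.0| / 51.7 = 0.2747
Noncentrality parameter: δ = d·√(n/2) = 0.2747 × √(124/2) = 2.1627
Critical value for a two-sided test at α = 0.1: z_{α/2} = 1.645.
Power = Φ(δ − 1.645) + Φ(−δ − 1.645) = Φ(0.518) + Φ(-3.808) = 0.6977 + 0.0001 = 0.6978.
Type II error: β = 1 − power = 1 − 0.6978 = 0.3022.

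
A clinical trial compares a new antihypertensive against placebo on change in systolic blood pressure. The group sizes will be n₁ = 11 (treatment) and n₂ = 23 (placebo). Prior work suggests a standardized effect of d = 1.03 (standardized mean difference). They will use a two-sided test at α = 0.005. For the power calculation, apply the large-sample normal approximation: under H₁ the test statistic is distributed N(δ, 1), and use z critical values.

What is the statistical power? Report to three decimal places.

Power ≈ 0.501

Noncentrality parameter: δ = d / √(1/n₁ + 1/n₂) = 1.03 / √(1/11 + 1/23) = 2.8097
Two-sided α = 0.005 → critical value z_{0.0025} = 2.807.
Power = Φ(δ − 2.807) + Φ(−δ − 2.807) = Φ(0.003) + Φ(-5.617) = 0.5011 + 0.0000 = 0.5011.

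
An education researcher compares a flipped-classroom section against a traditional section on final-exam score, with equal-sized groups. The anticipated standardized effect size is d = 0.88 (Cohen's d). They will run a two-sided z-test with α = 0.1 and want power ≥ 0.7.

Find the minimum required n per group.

n = 13 per group

For power 0.7 need Φ(δ − z_{0.05}) = 0.7, so δ = z_{0.05} + z_{0.30} = 1.645 + 0.524 = 2.169.
(For δ > 0 the lower-tail rejection region contributes negligibly to power, so the one-term inversion is standard.)
δ = d·√(n/2) ⇒ n = 2(δ/d)² = 2 × (2.169 / 0.88)² = 12.15.
Round up to the next whole unit.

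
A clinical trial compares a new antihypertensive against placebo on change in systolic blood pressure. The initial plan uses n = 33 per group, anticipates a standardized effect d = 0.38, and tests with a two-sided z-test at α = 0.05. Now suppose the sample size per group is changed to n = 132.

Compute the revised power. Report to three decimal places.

With n = 132 per group: δ = d·√(n/2) = 0.38 × √(132/2) = 3.0871. Critical value z_{0.025} = 1.960.
Revised power = Φ(δ − 1.960) + Φ(−δ − 1.960) = Φ(1.127) + Φ(-5.047) = 0.8702 + 0.0000 = 0.8702.

Power ≈ 0.870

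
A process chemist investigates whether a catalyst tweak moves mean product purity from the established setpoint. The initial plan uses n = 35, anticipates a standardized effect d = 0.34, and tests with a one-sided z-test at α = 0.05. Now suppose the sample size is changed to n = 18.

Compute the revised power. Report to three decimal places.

Power ≈ 0.420

With n = 18: δ = d·√n = 0.34 × √18 = 1.4425. Critical value z_{0.05} = 1.645.
Revised power = P(Z > 1.645 − δ) = Φ(-0.202) = 0.4198.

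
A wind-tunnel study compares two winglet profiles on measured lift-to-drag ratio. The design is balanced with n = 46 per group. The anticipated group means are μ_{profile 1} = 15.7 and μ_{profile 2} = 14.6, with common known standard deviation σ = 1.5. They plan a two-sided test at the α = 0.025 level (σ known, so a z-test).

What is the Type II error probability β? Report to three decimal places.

β ≈ 0.101

Standardized effect: d = |μ_{profile 1} − μ_{profile 2}| / σ = |15.7 − 14.6| / 1.5 = 0.7333
Noncentrality parameter: δ = d·√(n/2) = 0.7333 × √(46/2) = 3.5169
Critical value for a two-sided test at α = 0.025: z_{α/2} = 2.241.
Power = Φ(δ − 2.241) + Φ(−δ − 2.241) = Φ(1.276) + Φ(-5.758) = 0.8989 + 0.0000 = 0.8989.
Type II error: β = 1 − power = 1 − 0.8989 = 0.1011.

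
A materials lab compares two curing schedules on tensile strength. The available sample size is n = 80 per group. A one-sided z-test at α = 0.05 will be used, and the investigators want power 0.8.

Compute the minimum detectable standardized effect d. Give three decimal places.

d ≈ 0.393

Required noncentrality: δ = z_{0.05} + z_{0.20} = 1.645 + 0.842 = 2.486.
δ = d·√(n/2) ⇒ d = δ/√(n/2) = 2.486/√(80/2) = 0.3931.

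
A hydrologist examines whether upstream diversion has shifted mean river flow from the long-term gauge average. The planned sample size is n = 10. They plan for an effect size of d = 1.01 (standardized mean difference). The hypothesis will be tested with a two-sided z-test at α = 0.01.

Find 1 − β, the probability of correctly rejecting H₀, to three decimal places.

Power ≈ 0.732

Noncentrality parameter: δ = d·√n = 1.01 × √10 = 3.1939
Two-sided α = 0.01 → critical value z_{0.005} = 2.576.
Power = Φ(δ − 2.576) + Φ(−δ − 2.576) = Φ(0.618) + Φ(-5.770) = 0.7317 + 0.0000 = 0.7317.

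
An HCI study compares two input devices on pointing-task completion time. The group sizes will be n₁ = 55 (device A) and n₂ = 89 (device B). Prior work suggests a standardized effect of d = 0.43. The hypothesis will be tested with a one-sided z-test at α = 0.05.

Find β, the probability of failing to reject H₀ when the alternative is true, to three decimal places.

β ≈ 0.194

Noncentrality parameter: δ = d / √(1/n₁ + 1/n₂) = 0.43 / √(1/55 + 1/89) = 2.5071
One-sided α = 0.05 → critical value z_{0.05} = 1.645.
Power = P(Z > 1.645 − δ) = Φ(0.862) = 0.8057.
Type II error: β = 1 − power = 1 − 0.8057 = 0.1943.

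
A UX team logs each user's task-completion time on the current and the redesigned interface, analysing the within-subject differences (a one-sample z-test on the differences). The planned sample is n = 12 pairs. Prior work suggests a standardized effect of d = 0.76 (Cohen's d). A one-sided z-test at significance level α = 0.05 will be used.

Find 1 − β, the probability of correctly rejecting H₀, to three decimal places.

Power ≈ 0.838

Noncentrality parameter: δ = d·√n = 0.76 × √12 = 2.6327
One-sided α = 0.05 → critical value z_{0.05} = 1.645.
Power = Φ(δ − 1.645) = Φ(0.988) = 0.8384.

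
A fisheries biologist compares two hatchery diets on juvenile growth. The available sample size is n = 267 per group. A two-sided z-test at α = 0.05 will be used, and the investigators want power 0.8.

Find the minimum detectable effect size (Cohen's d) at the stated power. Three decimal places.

d ≈ 0.242

Required noncentrality: δ = z_{0.025} + z_{0.20} = 1.960 + 0.842 = 2.802.
(Lower-tail contribution to power is negligible for δ > 0.)
δ = d·√(n/2) ⇒ d = δ/√(n/2) = 2.802/√(267/2) = 0.2425.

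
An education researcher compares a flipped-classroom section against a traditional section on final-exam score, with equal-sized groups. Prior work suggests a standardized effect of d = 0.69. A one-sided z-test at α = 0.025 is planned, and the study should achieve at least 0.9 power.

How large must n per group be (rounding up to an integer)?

n = 45 per group

Set Φ(δ − 1.960) = 0.9; then δ − 1.960 = Φ⁻¹(0.9) = 1.282, giving δ = 3.242.
δ = d·√(n/2) ⇒ n = 2(δ/d)² = 2 × (3.242 / 0.69)² = 44.14.
Round up to the next whole unit.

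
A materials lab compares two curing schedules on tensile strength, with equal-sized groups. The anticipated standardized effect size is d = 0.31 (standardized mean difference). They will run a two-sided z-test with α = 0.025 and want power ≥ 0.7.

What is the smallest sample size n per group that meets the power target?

n = 160 per group

Set Φ(δ − 2.241) = 0.7; then δ − 2.241 = Φ⁻¹(0.7) = 0.524, giving δ = 2.766.
(The Φ(−δ − z_{α/2}) term is vanishingly small for δ > 0 and is dropped in the standard sample-size formula.)
δ = d·√(n/2) ⇒ n = 2(δ/d)² = 2 × (2.766 / 0.31)² = 159.20.
Round up to the next whole unit.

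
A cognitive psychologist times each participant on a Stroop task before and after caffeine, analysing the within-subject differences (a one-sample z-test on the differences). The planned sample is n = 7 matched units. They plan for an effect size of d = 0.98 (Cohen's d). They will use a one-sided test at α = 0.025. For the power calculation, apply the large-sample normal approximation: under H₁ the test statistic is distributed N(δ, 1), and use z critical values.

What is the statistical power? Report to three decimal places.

Noncentrality parameter: δ = d·√n = 0.98 × √7 = 2.5928
Critical value for a one-sided test at α = 0.025: z_α = 1.960.
Power = P(Z > 1.960 − δ) = Φ(0.633) = 0.7366.

Power ≈ 0.737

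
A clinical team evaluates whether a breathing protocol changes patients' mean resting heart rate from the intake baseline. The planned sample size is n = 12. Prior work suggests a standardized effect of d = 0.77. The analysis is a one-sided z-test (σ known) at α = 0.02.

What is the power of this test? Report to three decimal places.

Noncentrality parameter: δ = d·√n = 0.77 × √12 = 2.6674
One-sided α = 0.02 → critical value z_{0.02} = 2.054.
Power = Φ(δ − 2.054) = Φ(0.614) = 0.7303.

Power ≈ 0.730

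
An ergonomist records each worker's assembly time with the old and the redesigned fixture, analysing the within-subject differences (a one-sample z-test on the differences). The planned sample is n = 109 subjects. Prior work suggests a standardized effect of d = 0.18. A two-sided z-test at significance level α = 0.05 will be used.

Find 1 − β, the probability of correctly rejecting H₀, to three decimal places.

Power ≈ 0.468

Noncentrality parameter: δ = d·√n = 0.18 × √109 = 1.8793
Two-sided α = 0.05 → critical value z_{0.025} = 1.960.
Power = Φ(δ − 1.960) + Φ(−δ − 1.960) = Φ(-0.081) + Φ(-3.839) = 0.4678 + 0.0001 = 0.4679.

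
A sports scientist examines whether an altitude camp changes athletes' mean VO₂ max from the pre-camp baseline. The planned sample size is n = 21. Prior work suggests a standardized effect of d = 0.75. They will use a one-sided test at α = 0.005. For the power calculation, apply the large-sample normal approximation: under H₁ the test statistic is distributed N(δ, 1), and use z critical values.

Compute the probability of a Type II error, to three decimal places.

Noncentrality parameter: δ = d·√n = 0.75 × √21 = 3.4369
Critical value for a one-sided test at α = 0.005: z_α = 2.576.
Power = Φ(δ − 2.576) = Φ(0.861) = 0.8054.
Type II error: β = 1 − power = 1 − 0.8054 = 0.1946.

β ≈ 0.195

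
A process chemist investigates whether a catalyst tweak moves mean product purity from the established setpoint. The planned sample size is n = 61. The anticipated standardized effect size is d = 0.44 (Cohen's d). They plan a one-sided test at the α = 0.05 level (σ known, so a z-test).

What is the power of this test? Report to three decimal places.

Power ≈ 0.963

Noncentrality parameter: δ = d·√n = 0.44 × √61 = 3.4365
One-sided α = 0.05 → critical value z_{0.05} = 1.645.
Power = P(Z > 1.645 − δ) = Φ(1.792) = 0.9634.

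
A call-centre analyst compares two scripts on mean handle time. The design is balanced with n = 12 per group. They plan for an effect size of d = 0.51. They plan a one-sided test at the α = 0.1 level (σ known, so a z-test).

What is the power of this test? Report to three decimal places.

Noncentrality parameter: δ = d·√(n/2) = 0.51 × √(12/2) = 1.2492
Critical value for a one-sided test at α = 0.1: z_α = 1.282.
Power = Φ(δ − 1.282) = Φ(-0.032) = 0.4871.

Power ≈ 0.487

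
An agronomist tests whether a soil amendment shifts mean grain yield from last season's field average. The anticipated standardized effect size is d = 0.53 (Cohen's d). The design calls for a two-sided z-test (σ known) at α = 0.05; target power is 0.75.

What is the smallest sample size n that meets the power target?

For power 0.75 need Φ(δ − z_{0.025}) = 0.75, so δ = z_{0.025} + z_{0.25} = 1.960 + 0.674 = 2.634.
(For δ > 0 the lower-tail rejection region contributes negligibly to power, so the one-term inversion is standard.)
δ = d·√n ⇒ n = (δ/d)² = (2.634 / 0.53)² = 24.71.
Rounding up, n = 25.

n = 25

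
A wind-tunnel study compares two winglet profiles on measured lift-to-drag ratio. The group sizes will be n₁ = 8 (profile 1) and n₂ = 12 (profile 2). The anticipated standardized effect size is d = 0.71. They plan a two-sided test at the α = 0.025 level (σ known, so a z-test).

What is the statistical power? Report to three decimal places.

Noncentrality parameter: δ = d / √(1/n₁ + 1/n₂) = 0.71 / √(1/8 + 1/12) = 1.5555
Critical value for a two-sided test at α = 0.025: z_{α/2} = 2.241.
Power = Φ(δ − 2.241) + Φ(−δ − 2.241) = Φ(-0.686) + Φ(-3.797) = 0.2464 + 0.0001 = 0.2465.

Power ≈ 0.246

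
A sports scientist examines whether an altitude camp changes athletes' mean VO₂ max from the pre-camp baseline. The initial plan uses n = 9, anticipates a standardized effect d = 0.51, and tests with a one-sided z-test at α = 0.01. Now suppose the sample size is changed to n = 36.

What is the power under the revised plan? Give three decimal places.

Power ≈ 0.768

With n = 36: δ = d·√n = 0.51 × √36 = 3.0600. Critical value z_{0.01} = 2.326.
Revised power = P(Z > 2.326 − δ) = Φ(0.734) = 0.7684.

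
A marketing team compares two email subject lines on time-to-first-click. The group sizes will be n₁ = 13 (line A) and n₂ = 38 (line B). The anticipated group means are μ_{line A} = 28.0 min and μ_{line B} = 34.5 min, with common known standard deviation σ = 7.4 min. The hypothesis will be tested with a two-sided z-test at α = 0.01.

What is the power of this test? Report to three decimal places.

Standardized effect: d = |μ_{line A} − μ_{line B}| / σ = |28.0 − 34.5| / 7.4 = 0.8784
Noncentrality parameter: δ = d / √(1/n₁ + 1/n₂) = 0.8784 / √(1/13 + 1/38) = 2.7338
Critical value for a two-sided test at α = 0.01: z_{α/2} = 2.576.
Power = Φ(δ − 2.576) + Φ(−δ − 2.576) = Φ(0.158) + Φ(-5.310) = 0.5627 + 0.0000 = 0.5627.

Power ≈ 0.563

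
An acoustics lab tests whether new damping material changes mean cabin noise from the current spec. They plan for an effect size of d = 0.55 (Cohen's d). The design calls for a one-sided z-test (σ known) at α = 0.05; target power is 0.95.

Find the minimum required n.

Set Φ(δ − 1.645) = 0.95; then δ − 1.645 = Φ⁻¹(0.95) = 1.645, giving δ = 3.290.
δ = d·√n ⇒ n = (δ/d)² = (3.290 / 0.55)² = 35.78.
Rounding up, n = 36.

n = 36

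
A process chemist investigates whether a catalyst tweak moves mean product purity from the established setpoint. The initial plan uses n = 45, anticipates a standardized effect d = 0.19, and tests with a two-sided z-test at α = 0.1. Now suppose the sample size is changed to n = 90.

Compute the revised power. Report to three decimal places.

With n = 90: δ = d·√n = 0.19 × √90 = 1.8025. Critical value z_{0.05} = 1.645.
Revised power = Φ(δ − 1.645) + Φ(−δ − 1.645) = Φ(0.158) + Φ(-3.447) = 0.5626 + 0.0003 = 0.5629.

Power ≈ 0.563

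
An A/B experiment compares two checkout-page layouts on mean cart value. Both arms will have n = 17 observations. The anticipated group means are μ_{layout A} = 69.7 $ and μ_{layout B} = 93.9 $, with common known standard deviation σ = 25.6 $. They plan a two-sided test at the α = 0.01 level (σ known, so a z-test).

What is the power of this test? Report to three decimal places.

Power ≈ 0.572

Standardized effect: d = |μ_{layout A} − μ_{layout B}| / σ = |69.7 − 93.9| / 25.6 = 0.9453
Noncentrality parameter: δ = d·√(n/2) = 0.9453 × √(17/2) = 2.7560
Two-sided α = 0.01 → critical value z_{0.005} = 2.576.
Power = Φ(δ − 2.576) + Φ(−δ − 2.576) = Φ(0.180) + Φ(-5.332) = 0.5715 + 0.0000 = 0.5715.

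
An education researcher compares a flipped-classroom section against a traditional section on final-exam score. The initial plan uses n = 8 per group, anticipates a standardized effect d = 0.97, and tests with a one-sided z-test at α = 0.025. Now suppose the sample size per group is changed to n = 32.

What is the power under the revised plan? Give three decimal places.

With n = 32 per group: δ = d·√(n/2) = 0.97 × √(32/2) = 3.8800. Critical value z_{0.025} = 1.960.
Revised power = P(Z > 1.960 − δ) = Φ(1.920) = 0.9726.

Power ≈ 0.973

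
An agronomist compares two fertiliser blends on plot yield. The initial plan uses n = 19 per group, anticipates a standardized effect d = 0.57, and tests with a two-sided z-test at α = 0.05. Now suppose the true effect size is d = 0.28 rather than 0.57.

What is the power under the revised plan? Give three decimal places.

Power ≈ 0.139

With d = 0.28: δ = d·√(n/2) = 0.28 × √(19/2) = 0.8630. Critical value z_{0.025} = 1.960.
Revised power = Φ(δ − 1.960) + Φ(−δ − 1.960) = Φ(-1.097) + Φ(-2.823) = 0.1363 + 0.0024 = 0.1387.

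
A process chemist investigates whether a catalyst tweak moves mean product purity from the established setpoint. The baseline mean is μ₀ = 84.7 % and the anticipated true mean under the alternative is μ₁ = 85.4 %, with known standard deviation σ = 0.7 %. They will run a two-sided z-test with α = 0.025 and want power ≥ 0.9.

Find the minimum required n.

n = 13

Standardized effect: d = |μ₁ − μ₀| / σ = |85.4 − 84.7| / 0.7 = 1.0000
For power 0.9 need Φ(δ − z_{0.0125}) = 0.9, so δ = z_{0.0125} + z_{0.10} = 2.241 + 1.282 = 3.523.
(The Φ(−δ − z_{α/2}) term is vanishingly small for δ > 0 and is dropped in the standard sample-size formula.)
δ = d·√n ⇒ n = (δ/d)² = (3.523 / 1.0000)² = 12.41.
Round up to the next whole unit.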